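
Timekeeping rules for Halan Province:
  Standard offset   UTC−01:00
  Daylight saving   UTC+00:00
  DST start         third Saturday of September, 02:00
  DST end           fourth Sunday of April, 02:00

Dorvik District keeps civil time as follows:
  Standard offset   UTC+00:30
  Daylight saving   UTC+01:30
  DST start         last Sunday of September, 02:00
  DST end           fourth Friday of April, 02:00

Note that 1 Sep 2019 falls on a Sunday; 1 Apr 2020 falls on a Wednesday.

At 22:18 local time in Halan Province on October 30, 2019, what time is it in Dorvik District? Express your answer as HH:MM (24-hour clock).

1 September 2019 is a Sunday, so the first Saturday is September 7 and the third is September 21.
1 April 2020 is a Wednesday, so the first Sunday is April 5 and the fourth is April 26.
October 30, 2019 lies within the daylight-saving period (21 September 2019 – 26 April 2020), so Halan Province is on daylight time, UTC+00:00.
22:18 Halan Province − 0h = 22:18 UTC.
1 September 2019 is a Sunday, so Sundays fall on 1, 8, 15, 22, 29; the last is September 29.
1 April 2020 is a Wednesday, so the first Friday is April 3 and the fourth is April 24.
At the standard offset (UTC+00:30), 22:18 UTC + 0h30m = 22:48 Dorvik District standard time.
Daylight saving runs 29 September 2019 – 24 April 2020; the standard-time date in Dorvik District, October 30, 2019, is inside that window, so Dorvik District is at UTC+01:30.
22:18 UTC + 1h30m = 23:48 Dorvik District.

23:48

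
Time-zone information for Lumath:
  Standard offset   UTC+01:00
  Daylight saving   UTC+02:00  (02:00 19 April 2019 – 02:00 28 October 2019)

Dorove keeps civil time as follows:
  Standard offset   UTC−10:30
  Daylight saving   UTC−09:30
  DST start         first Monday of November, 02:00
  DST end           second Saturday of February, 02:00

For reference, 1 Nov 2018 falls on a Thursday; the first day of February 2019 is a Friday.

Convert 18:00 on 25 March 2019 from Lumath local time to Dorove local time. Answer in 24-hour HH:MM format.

25 March 2019 is outside the daylight-saving period (19 April – 28 October), so Lumath is on standard time, UTC+01:00.
18:00 Lumath − 1h = 17:00 UTC.
1 November 2018 is a Thursday, so the first Monday is November 5.
1 February 2019 is a Friday, so the first Saturday is February 2 and the second is February 9.
At the standard offset (UTC−10:30), 17:00 UTC − 10h30m = 06:30 Dorove standard time.
The standard-time date in Dorove, 25 March 2019, is outside the daylight-saving period (5 November 2018 – 9 February 2019), so Dorove is on standard time, UTC−10:30.
17:00 UTC − 10h30m = 06:30 Dorove.

06:30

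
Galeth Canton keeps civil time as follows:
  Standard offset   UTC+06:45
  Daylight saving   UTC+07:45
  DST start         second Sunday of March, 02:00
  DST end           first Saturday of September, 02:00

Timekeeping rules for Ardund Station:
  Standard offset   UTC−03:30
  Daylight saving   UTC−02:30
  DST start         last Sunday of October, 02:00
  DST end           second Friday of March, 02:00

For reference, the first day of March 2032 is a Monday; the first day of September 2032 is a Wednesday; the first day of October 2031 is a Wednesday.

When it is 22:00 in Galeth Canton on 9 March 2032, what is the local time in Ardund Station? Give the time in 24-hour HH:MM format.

1 March 2032 is a Monday, so the first Sunday is March 7 and the second is March 14.
1 September 2032 is a Wednesday, so the first Saturday is September 4.
9 March 2032 is outside the daylight-saving period (14 March – 4 September), so Galeth Canton is on standard time, UTC+06:45.
22:00 Galeth Canton − 6h45m = 15:15 UTC.
1 October 2031 is a Wednesday, so Sundays fall on 5, 12, 19, 26; the last is October 26.
1 March 2032 is a Monday, so the first Friday is March 5 and the second is March 12.
At the standard offset (UTC−03:30), 15:15 UTC − 3h30m = 11:45 Ardund Station standard time.
The standard-time date in Ardund Station, 9 March 2032, lies within the daylight-saving period (26 October 2031 – 12 March 2032), so Ardund Station is on daylight time, UTC−02:30.
15:15 UTC − 2h30m = 12:45 Ardund Station.

12:45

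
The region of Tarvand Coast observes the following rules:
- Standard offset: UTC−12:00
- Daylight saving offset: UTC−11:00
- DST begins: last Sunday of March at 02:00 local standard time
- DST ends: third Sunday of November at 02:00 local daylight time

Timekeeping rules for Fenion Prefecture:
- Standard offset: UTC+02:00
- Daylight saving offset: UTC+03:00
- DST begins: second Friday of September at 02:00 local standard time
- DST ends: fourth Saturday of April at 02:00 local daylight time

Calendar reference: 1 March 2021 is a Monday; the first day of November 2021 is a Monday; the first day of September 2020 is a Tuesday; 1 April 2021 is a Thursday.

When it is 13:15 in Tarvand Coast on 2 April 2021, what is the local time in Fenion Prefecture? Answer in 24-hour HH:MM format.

03:15

1 March 2021 is a Monday, so Sundays fall on 7, 14, 21, 28; the last is March 28.
1 November 2021 is a Monday, so the first Sunday is November 7 and the third is November 21.
2 April 2021 falls between 28 March and 21 November, so daylight saving is in effect and Tarvand Coast is at UTC−11:00.
13:15 Tarvand Coast + 11h = 00:15 UTC (rolling into the next day, 3 April 2021).
1 September 2020 is a Tuesday, so the first Friday is September 4 and the second is September 11.
1 April 2021 is a Thursday, so the first Saturday is April 3 and the fourth is April 24.
At the standard offset (UTC+02:00), 00:15 UTC + 2h = 02:15 Fenion Prefecture standard time.
The standard-time date in Fenion Prefecture, 3 April 2021, lies within the daylight-saving period (11 September 2020 – 24 April 2021), so Fenion Prefecture is on daylight time, UTC+03:00.
00:15 UTC + 3h = 03:15 Fenion Prefecture.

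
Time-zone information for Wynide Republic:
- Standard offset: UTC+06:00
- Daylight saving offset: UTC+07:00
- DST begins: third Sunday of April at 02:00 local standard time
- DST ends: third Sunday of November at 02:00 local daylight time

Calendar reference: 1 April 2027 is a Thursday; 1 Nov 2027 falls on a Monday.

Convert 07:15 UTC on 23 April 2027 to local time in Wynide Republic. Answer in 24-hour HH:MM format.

1 April 2027 is a Thursday, so the first Sunday is April 4 and the third is April 18.
1 November 2027 is a Monday, so the first Sunday is November 7 and the third is November 21.
At the standard offset (UTC+06:00), 07:15 UTC + 6h = 13:15 Wynide Republic standard time.
Daylight saving runs 18 April – 21 November; the standard-time date in Wynide Republic, 23 April 2027, is inside that window, so Wynide Republic is at UTC+07:00.
07:15 UTC + 7h = 14:15 local.

14:15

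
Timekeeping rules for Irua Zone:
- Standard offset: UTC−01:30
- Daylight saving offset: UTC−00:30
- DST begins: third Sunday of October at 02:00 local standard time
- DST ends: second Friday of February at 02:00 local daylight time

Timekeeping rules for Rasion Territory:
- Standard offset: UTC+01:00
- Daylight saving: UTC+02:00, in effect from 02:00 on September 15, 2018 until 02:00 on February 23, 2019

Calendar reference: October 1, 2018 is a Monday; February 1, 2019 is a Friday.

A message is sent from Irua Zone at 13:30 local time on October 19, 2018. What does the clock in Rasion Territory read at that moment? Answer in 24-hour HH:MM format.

17:00

1 October 2018 is a Monday, so the first Sunday is October 7 and the third is October 21.
1 February 2019 is a Friday, so the first Friday is February 1 and the second is February 8.
October 19, 2018 is outside the daylight-saving period (21 October 2018 – 8 February 2019), so Irua Zone is on standard time, UTC−01:30.
13:30 Irua Zone + 1h30m = 15:00 UTC.
At the standard offset (UTC+01:00), 15:00 UTC + 1h = 16:00 Rasion Territory standard time.
The standard-time date in Rasion Territory, October 19, 2018, lies within the daylight-saving period (15 September 2018 – 23 February 2019), so Rasion Territory is on daylight time, UTC+02:00.
15:00 UTC + 2h = 17:00 Rasion Territory.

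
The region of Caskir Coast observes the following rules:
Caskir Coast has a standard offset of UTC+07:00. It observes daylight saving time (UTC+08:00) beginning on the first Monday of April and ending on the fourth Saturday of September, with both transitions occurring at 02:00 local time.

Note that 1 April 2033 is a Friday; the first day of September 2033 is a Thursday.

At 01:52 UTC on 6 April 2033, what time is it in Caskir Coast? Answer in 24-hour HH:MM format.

09:52

1 April 2033 is a Friday, so the first Monday is April 4.
1 September 2033 is a Thursday, so the first Saturday is September 3 and the fourth is September 24.
At the standard offset (UTC+07:00), 01:52 UTC + 7h = 08:52 Caskir Coast standard time.
Daylight saving runs 4 April – 24 September; the standard-time date in Caskir Coast, 6 April 2033, is inside that window, so Caskir Coast is at UTC+08:00.
01:52 UTC + 8h = 09:52 local.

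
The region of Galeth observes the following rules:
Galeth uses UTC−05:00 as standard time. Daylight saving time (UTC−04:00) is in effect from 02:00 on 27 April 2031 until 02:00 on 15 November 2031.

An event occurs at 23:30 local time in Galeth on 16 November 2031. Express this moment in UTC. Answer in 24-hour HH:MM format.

04:30

16 November 2031 does not fall between 27 April and 15 November, so daylight saving is not in effect and Galeth is at UTC−05:00.
23:30 local + 5h = 04:30 UTC (rolling into the next day, 17 November 2031).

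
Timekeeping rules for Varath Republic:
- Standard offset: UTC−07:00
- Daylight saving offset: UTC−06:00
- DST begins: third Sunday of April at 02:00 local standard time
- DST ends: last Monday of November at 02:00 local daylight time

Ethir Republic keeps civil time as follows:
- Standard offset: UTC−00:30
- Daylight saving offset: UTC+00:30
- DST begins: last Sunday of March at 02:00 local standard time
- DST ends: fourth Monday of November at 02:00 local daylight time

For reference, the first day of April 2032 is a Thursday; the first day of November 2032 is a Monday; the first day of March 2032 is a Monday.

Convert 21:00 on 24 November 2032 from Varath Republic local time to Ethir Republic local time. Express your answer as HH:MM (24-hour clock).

1 April 2032 is a Thursday, so the first Sunday is April 4 and the third is April 18.
1 November 2032 is a Monday, so Mondays fall on 1, 8, 15, 22, 29; the last is November 29.
24 November 2032 falls between 18 April and 29 November, so daylight saving is in effect and Varath Republic is at UTC−06:00.
21:00 Varath Republic + 6h = 03:00 UTC (rolling into the next day, 25 November 2032).
1 March 2032 is a Monday, so Sundays fall on 7, 14, 21, 28; the last is March 28.
1 November 2032 is a Monday, so the first Monday is November 1 and the fourth is November 22.
At the standard offset (UTC−00:30), 03:00 UTC − 0h30m = 02:30 Ethir Republic standard time.
The standard-time date in Ethir Republic, 25 November 2032, does not fall between 28 March and 22 November, so daylight saving is not in effect and Ethir Republic is at UTC−00:30.
03:00 UTC − 0h30m = 02:30 Ethir Republic.

02:30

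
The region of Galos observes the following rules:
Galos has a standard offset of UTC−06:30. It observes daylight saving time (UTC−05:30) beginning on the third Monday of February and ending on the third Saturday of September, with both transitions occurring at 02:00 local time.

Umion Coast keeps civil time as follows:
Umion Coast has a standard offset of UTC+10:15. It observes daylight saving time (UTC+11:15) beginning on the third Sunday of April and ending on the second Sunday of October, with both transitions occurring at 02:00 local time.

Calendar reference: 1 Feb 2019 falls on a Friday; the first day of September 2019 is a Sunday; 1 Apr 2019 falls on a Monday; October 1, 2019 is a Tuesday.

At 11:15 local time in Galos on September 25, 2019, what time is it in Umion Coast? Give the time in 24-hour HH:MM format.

1 February 2019 is a Friday, so the first Monday is February 4 and the third is February 18.
1 September 2019 is a Sunday, so the first Saturday is September 7 and the third is September 21.
September 25, 2019 does not fall between 18 February and 21 September, so daylight saving is not in effect and Galos is at UTC−06:30.
11:15 Galos + 6h30m = 17:45 UTC.
1 April 2019 is a Monday, so the first Sunday is April 7 and the third is April 21.
1 October 2019 is a Tuesday, so the first Sunday is October 6 and the second is October 13.
At the standard offset (UTC+10:15), 17:45 UTC + 10h15m = 04:00 Umion Coast standard time (rolling into the next day, 26 September 2019).
The standard-time date in Umion Coast, September 26, 2019, lies within the daylight-saving period (21 April – 13 October), so Umion Coast is on daylight time, UTC+11:15.
17:45 UTC + 11h15m = 05:00 Umion Coast (rolling into the next day, 26 September 2019).

05:00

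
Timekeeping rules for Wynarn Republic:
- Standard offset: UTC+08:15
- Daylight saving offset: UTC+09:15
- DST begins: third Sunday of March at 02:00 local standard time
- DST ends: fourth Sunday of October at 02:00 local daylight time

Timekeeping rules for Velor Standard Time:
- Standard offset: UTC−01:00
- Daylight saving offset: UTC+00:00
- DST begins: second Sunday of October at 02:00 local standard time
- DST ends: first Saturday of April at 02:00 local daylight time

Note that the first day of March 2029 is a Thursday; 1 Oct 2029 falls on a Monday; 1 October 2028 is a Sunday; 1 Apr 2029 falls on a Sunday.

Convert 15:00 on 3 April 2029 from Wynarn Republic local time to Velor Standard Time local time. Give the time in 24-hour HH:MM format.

1 March 2029 is a Thursday, so the first Sunday is March 4 and the third is March 18.
1 October 2029 is a Monday, so the first Sunday is October 7 and the fourth is October 28.
3 April 2029 lies within the daylight-saving period (18 March – 28 October), so Wynarn Republic is on daylight time, UTC+09:15.
15:00 Wynarn Republic − 9h15m = 05:45 UTC.
1 October 2028 is a Sunday, so the first Sunday is October 1 and the second is October 8.
1 April 2029 is a Sunday, so the first Saturday is April 7.
At the standard offset (UTC−01:00), 05:45 UTC − 1h = 04:45 Velor Standard Time standard time.
The standard-time date in Velor Standard Time, 3 April 2029, falls between 8 October 2028 and 7 April 2029, so daylight saving is in effect and Velor Standard Time is at UTC+00:00.
05:45 UTC + 0h = 05:45 Velor Standard Time.

05:45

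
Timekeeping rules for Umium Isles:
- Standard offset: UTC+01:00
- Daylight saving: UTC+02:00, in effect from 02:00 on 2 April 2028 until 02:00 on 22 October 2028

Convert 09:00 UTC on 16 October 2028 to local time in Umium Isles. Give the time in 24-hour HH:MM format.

11:00

At the standard offset (UTC+01:00), 09:00 UTC + 1h = 10:00 Umium Isles standard time.
Daylight saving runs 2 April – 22 October; the standard-time date in Umium Isles, 16 October 2028, is inside that window, so Umium Isles is at UTC+02:00.
09:00 UTC + 2h = 11:00 local.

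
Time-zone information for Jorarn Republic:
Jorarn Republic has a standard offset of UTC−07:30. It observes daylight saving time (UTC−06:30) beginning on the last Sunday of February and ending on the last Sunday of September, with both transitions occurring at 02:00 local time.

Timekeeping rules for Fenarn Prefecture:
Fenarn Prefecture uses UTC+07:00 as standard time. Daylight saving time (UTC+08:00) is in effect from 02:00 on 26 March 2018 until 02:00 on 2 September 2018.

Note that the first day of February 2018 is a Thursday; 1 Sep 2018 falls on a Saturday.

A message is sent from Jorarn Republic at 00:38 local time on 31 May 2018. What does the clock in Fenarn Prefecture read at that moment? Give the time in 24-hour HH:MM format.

1 February 2018 is a Thursday, so Sundays fall on 4, 11, 18, 25; the last is February 25.
1 September 2018 is a Saturday, so Sundays fall on 2, 9, 16, 23, 30; the last is September 30.
31 May 2018 lies within the daylight-saving period (25 February – 30 September), so Jorarn Republic is on daylight time, UTC−06:30.
00:38 Jorarn Republic + 6h30m = 07:08 UTC.
At the standard offset (UTC+07:00), 07:08 UTC + 7h = 14:08 Fenarn Prefecture standard time.
The standard-time date in Fenarn Prefecture, 31 May 2018, falls between 26 March and 2 September, so daylight saving is in effect and Fenarn Prefecture is at UTC+08:00.
07:08 UTC + 8h = 15:08 Fenarn Prefecture.

15:08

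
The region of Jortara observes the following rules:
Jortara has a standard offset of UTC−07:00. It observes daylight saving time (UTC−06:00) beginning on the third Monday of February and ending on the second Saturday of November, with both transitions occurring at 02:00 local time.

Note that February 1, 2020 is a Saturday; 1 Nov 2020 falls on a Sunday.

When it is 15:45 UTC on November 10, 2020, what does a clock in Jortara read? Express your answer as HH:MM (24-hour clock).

09:45

1 February 2020 is a Saturday, so the first Monday is February 3 and the third is February 17.
1 November 2020 is a Sunday, so the first Saturday is November 7 and the second is November 14.
At the standard offset (UTC−07:00), 15:45 UTC − 7h = 08:45 Jortara standard time.
The standard-time date in Jortara, November 10, 2020, lies within the daylight-saving period (17 February – 14 November), so Jortara is on daylight time, UTC−06:00.
15:45 UTC − 6h = 09:45 local.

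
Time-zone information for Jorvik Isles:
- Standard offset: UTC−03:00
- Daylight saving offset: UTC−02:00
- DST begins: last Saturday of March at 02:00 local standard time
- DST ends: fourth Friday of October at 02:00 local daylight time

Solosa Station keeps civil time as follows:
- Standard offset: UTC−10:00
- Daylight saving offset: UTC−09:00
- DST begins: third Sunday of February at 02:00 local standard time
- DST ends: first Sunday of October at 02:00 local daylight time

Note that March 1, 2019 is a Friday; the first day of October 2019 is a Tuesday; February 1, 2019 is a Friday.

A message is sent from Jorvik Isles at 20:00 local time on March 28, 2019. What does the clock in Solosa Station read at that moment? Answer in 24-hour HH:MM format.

14:00

1 March 2019 is a Friday, so Saturdays fall on 2, 9, 16, 23, 30; the last is March 30.
1 October 2019 is a Tuesday, so the first Friday is October 4 and the fourth is October 25.
March 28, 2019 does not fall between 30 March and 25 October, so daylight saving is not in effect and Jorvik Isles is at UTC−03:00.
20:00 Jorvik Isles + 3h = 23:00 UTC.
1 February 2019 is a Friday, so the first Sunday is February 3 and the third is February 17.
1 October 2019 is a Tuesday, so the first Sunday is October 6.
At the standard offset (UTC−10:00), 23:00 UTC − 10h = 13:00 Solosa Station standard time.
The standard-time date in Solosa Station, March 28, 2019, lies within the daylight-saving period (17 February – 6 October), so Solosa Station is on daylight time, UTC−09:00.
23:00 UTC − 9h = 14:00 Solosa Station.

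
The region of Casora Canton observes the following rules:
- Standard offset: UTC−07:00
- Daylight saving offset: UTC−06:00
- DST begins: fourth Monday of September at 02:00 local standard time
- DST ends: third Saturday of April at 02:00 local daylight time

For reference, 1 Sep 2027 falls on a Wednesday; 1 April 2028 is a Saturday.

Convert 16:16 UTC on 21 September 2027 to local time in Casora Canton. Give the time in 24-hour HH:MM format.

1 September 2027 is a Wednesday, so the first Monday is September 6 and the fourth is September 27.
1 April 2028 is a Saturday, so the first Saturday is April 1 and the third is April 15.
At the standard offset (UTC−07:00), 16:16 UTC − 7h = 09:16 Casora Canton standard time.
The standard-time date in Casora Canton, 21 September 2027, is outside the daylight-saving period (27 September 2027 – 15 April 2028), so Casora Canton is on standard time, UTC−07:00.
16:16 UTC − 7h = 09:16 local.

09:16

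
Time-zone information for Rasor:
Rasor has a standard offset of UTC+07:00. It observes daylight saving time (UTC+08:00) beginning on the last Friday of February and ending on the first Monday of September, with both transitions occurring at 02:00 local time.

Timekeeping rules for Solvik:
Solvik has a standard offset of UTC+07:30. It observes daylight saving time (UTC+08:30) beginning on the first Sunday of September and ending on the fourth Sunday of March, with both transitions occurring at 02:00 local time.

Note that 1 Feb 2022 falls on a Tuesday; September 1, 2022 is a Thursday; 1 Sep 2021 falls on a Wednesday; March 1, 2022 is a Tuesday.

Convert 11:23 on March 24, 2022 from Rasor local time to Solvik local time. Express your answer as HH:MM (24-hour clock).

1 February 2022 is a Tuesday, so Fridays fall on 4, 11, 18, 25; the last is February 25.
1 September 2022 is a Thursday, so the first Monday is September 5.
March 24, 2022 falls between 25 February and 5 September, so daylight saving is in effect and Rasor is at UTC+08:00.
11:23 Rasor − 8h = 03:23 UTC.
1 September 2021 is a Wednesday, so the first Sunday is September 5.
1 March 2022 is a Tuesday, so the first Sunday is March 6 and the fourth is March 27.
At the standard offset (UTC+07:30), 03:23 UTC + 7h30m = 10:53 Solvik standard time.
The standard-time date in Solvik, March 24, 2022, falls between 5 September 2021 and 27 March 2022, so daylight saving is in effect and Solvik is at UTC+08:30.
03:23 UTC + 8h30m = 11:53 Solvik.

11:53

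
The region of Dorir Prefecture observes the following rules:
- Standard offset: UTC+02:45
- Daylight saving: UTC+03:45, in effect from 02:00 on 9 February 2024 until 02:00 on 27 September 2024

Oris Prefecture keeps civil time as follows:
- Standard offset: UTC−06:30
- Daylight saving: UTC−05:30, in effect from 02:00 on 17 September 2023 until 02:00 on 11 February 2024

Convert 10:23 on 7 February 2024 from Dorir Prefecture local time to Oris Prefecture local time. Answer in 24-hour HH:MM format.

02:08

Daylight saving runs 9 February – 27 September; 7 February 2024 is outside that window, so Dorir Prefecture is on standard time at UTC+02:45.
10:23 Dorir Prefecture − 2h45m = 07:38 UTC.
At the standard offset (UTC−06:30), 07:38 UTC − 6h30m = 01:08 Oris Prefecture standard time.
The standard-time date in Oris Prefecture, 7 February 2024, falls between 17 September 2023 and 11 February 2024, so daylight saving is in effect and Oris Prefecture is at UTC−05:30.
07:38 UTC − 5h30m = 02:08 Oris Prefecture.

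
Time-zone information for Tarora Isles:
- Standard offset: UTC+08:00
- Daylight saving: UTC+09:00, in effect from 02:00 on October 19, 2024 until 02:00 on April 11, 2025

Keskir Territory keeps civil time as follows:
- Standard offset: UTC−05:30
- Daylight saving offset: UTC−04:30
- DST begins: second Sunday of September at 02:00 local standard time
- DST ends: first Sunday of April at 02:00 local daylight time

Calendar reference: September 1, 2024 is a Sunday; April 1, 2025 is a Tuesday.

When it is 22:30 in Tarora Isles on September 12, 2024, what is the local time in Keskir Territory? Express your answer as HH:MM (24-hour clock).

September 12, 2024 is outside the daylight-saving period (19 October 2024 – 11 April 2025), so Tarora Isles is on standard time, UTC+08:00.
22:30 Tarora Isles − 8h = 14:30 UTC.
1 September 2024 is a Sunday, so the first Sunday is September 1 and the second is September 8.
1 April 2025 is a Tuesday, so the first Sunday is April 6.
At the standard offset (UTC−05:30), 14:30 UTC − 5h30m = 09:00 Keskir Territory standard time.
Daylight saving runs 8 September 2024 – 6 April 2025; the standard-time date in Keskir Territory, September 12, 2024, is inside that window, so Keskir Territory is at UTC−04:30.
14:30 UTC − 4h30m = 10:00 Keskir Territory.

10:00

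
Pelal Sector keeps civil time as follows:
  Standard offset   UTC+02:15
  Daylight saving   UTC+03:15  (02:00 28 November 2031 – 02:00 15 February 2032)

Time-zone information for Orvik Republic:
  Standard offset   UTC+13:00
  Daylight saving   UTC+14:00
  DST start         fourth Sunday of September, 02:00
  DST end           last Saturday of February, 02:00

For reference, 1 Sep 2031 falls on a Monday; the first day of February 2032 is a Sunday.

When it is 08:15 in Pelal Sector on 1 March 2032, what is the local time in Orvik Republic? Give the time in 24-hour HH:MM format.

19:00

1 March 2032 does not fall between 28 November 2031 and 15 February 2032, so daylight saving is not in effect and Pelal Sector is at UTC+02:15.
08:15 Pelal Sector − 2h15m = 06:00 UTC.
1 September 2031 is a Monday, so the first Sunday is September 7 and the fourth is September 28.
1 February 2032 is a Sunday, so Saturdays fall on 7, 14, 21, 28; the last is February 28.
At the standard offset (UTC+13:00), 06:00 UTC + 13h = 19:00 Orvik Republic standard time.
Daylight saving runs 28 September 2031 – 28 February 2032; the standard-time date in Orvik Republic, 1 March 2032, is outside that window, so Orvik Republic is on standard time at UTC+13:00.
06:00 UTC + 13h = 19:00 Orvik Republic.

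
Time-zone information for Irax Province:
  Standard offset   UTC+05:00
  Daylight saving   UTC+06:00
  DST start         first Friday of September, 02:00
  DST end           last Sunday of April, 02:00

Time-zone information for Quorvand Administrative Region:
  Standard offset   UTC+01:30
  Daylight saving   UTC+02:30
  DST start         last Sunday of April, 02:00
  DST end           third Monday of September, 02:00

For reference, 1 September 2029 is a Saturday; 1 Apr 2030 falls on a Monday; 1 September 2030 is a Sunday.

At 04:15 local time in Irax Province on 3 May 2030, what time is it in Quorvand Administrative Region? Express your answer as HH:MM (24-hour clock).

1 September 2029 is a Saturday, so the first Friday is September 7.
1 April 2030 is a Monday, so Sundays fall on 7, 14, 21, 28; the last is April 28.
Daylight saving runs 7 September 2029 – 28 April 2030; 3 May 2030 is outside that window, so Irax Province is on standard time at UTC+05:00.
04:15 Irax Province − 5h = 23:15 UTC (rolling into the previous day, 2 May 2030).
1 April 2030 is a Monday, so Sundays fall on 7, 14, 21, 28; the last is April 28.
1 September 2030 is a Sunday, so the first Monday is September 2 and the third is September 16.
At the standard offset (UTC+01:30), 23:15 UTC + 1h30m = 00:45 Quorvand Administrative Region standard time (rolling into the next day, 3 May 2030).
Daylight saving runs 28 April – 16 September; the standard-time date in Quorvand Administrative Region, 3 May 2030, is inside that window, so Quorvand Administrative Region is at UTC+02:30.
23:15 UTC + 2h30m = 01:45 Quorvand Administrative Region (rolling into the next day, 3 May 2030).

01:45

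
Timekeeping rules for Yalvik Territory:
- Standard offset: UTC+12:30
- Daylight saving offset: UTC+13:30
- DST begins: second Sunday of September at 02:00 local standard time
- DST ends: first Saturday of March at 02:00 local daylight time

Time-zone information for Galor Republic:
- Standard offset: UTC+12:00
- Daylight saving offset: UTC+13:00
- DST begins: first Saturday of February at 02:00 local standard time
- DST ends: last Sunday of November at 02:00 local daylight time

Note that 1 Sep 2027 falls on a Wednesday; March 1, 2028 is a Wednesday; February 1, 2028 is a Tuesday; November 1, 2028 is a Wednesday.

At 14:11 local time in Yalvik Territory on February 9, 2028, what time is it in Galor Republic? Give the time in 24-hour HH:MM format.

13:41

1 September 2027 is a Wednesday, so the first Sunday is September 5 and the second is September 12.
1 March 2028 is a Wednesday, so the first Saturday is March 4.
Daylight saving runs 12 September 2027 – 4 March 2028; February 9, 2028 is inside that window, so Yalvik Territory is at UTC+13:30.
14:11 Yalvik Territory − 13h30m = 00:41 UTC.
1 February 2028 is a Tuesday, so the first Saturday is February 5.
1 November 2028 is a Wednesday, so Sundays fall on 5, 12, 19, 26; the last is November 26.
At the standard offset (UTC+12:00), 00:41 UTC + 12h = 12:41 Galor Republic standard time.
The standard-time date in Galor Republic, February 9, 2028, falls between 5 February and 26 November, so daylight saving is in effect and Galor Republic is at UTC+13:00.
00:41 UTC + 13h = 13:41 Galor Republic.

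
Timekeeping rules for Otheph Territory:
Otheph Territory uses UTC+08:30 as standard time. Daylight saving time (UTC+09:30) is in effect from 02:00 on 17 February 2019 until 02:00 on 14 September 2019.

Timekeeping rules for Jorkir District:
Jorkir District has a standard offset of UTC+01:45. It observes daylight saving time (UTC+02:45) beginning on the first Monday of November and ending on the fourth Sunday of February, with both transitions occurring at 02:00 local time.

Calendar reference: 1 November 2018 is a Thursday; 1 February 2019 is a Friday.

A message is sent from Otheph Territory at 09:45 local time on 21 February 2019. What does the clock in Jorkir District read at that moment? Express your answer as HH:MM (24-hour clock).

21 February 2019 falls between 17 February and 14 September, so daylight saving is in effect and Otheph Territory is at UTC+09:30.
09:45 Otheph Territory − 9h30m = 00:15 UTC.
1 November 2018 is a Thursday, so the first Monday is November 5.
1 February 2019 is a Friday, so the first Sunday is February 3 and the fourth is February 24.
At the standard offset (UTC+01:45), 00:15 UTC + 1h45m = 02:00 Jorkir District standard time.
The standard-time date in Jorkir District, 21 February 2019, lies within the daylight-saving period (5 November 2018 – 24 February 2019), so Jorkir District is on daylight time, UTC+02:45.
00:15 UTC + 2h45m = 03:00 Jorkir District.

03:00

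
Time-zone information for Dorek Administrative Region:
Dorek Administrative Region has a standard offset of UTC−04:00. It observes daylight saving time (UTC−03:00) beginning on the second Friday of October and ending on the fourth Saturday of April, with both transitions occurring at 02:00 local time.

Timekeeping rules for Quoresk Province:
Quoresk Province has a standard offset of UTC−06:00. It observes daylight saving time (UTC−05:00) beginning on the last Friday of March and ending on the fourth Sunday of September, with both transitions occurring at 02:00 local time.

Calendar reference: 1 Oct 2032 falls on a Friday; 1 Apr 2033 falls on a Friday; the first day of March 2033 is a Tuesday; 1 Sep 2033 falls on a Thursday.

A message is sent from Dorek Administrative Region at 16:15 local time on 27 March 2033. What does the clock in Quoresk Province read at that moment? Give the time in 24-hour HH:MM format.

1 October 2032 is a Friday, so the first Friday is October 1 and the second is October 8.
1 April 2033 is a Friday, so the first Saturday is April 2 and the fourth is April 23.
27 March 2033 falls between 8 October 2032 and 23 April 2033, so daylight saving is in effect and Dorek Administrative Region is at UTC−03:00.
16:15 Dorek Administrative Region + 3h = 19:15 UTC.
1 March 2033 is a Tuesday, so Fridays fall on 4, 11, 18, 25; the last is March 25.
1 September 2033 is a Thursday, so the first Sunday is September 4 and the fourth is September 25.
At the standard offset (UTC−06:00), 19:15 UTC − 6h = 13:15 Quoresk Province standard time.
The standard-time date in Quoresk Province, 27 March 2033, lies within the daylight-saving period (25 March – 25 September), so Quoresk Province is on daylight time, UTC−05:00.
19:15 UTC − 5h = 14:15 Quoresk Province.

14:15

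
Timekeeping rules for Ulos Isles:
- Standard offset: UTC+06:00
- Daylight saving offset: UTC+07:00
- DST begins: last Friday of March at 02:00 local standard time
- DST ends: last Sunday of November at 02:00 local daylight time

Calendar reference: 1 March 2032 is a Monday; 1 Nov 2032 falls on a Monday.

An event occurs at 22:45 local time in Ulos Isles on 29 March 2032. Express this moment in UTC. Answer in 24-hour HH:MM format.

1 March 2032 is a Monday, so Fridays fall on 5, 12, 19, 26; the last is March 26.
1 November 2032 is a Monday, so Sundays fall on 7, 14, 21, 28; the last is November 28.
29 March 2032 falls between 26 March and 28 November, so daylight saving is in effect and Ulos Isles is at UTC+07:00.
22:45 local − 7h = 15:45 UTC.

15:45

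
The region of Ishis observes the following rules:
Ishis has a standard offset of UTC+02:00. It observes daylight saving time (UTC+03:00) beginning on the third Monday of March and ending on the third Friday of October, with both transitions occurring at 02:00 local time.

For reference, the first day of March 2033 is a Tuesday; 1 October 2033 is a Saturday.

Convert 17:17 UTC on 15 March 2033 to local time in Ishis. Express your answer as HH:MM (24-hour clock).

19:17

1 March 2033 is a Tuesday, so the first Monday is March 7 and the third is March 21.
1 October 2033 is a Saturday, so the first Friday is October 7 and the third is October 21.
At the standard offset (UTC+02:00), 17:17 UTC + 2h = 19:17 Ishis standard time.
Daylight saving runs 21 March – 21 October; the standard-time date in Ishis, 15 March 2033, is outside that window, so Ishis is on standard time at UTC+02:00.
17:17 UTC + 2h = 19:17 local.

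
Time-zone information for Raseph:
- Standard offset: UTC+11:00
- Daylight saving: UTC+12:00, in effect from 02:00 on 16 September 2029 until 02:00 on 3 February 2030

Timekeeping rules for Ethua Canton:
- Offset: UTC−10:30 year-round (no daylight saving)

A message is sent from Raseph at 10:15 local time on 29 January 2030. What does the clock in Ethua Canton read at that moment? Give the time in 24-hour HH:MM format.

29 January 2030 lies within the daylight-saving period (16 September 2029 – 3 February 2030), so Raseph is on daylight time, UTC+12:00.
10:15 Raseph − 12h = 22:15 UTC (rolling into the previous day, 28 January 2030).
Ethua Canton stays on UTC−10:30 all year.
22:15 UTC − 10h30m = 11:45 Ethua Canton.

11:45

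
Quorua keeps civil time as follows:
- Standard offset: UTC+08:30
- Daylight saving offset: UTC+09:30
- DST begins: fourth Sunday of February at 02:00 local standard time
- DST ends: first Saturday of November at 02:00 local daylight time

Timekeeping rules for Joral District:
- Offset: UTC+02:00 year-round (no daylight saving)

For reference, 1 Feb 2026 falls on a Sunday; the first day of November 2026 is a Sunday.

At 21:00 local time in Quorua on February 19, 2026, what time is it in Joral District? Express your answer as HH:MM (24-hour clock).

14:30

1 February 2026 is a Sunday, so the first Sunday is February 1 and the fourth is February 22.
1 November 2026 is a Sunday, so the first Saturday is November 7.
Daylight saving runs 22 February – 7 November; February 19, 2026 is outside that window, so Quorua is on standard time at UTC+08:30.
21:00 Quorua − 8h30m = 12:30 UTC.
Joral District stays on UTC+02:00 all year.
12:30 UTC + 2h = 14:30 Joral District.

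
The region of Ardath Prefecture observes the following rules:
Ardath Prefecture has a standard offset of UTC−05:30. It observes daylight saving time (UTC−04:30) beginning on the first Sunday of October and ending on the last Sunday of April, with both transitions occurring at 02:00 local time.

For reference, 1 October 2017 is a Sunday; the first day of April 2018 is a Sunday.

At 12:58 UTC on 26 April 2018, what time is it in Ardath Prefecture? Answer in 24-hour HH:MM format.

08:28

1 October 2017 is a Sunday, so the first Sunday is October 1.
1 April 2018 is a Sunday, so Sundays fall on 1, 8, 15, 22, 29; the last is April 29.
At the standard offset (UTC−05:30), 12:58 UTC − 5h30m = 07:28 Ardath Prefecture standard time.
Daylight saving runs 1 October 2017 – 29 April 2018; the standard-time date in Ardath Prefecture, 26 April 2018, is inside that window, so Ardath Prefecture is at UTC−04:30.
12:58 UTC − 4h30m = 08:28 local.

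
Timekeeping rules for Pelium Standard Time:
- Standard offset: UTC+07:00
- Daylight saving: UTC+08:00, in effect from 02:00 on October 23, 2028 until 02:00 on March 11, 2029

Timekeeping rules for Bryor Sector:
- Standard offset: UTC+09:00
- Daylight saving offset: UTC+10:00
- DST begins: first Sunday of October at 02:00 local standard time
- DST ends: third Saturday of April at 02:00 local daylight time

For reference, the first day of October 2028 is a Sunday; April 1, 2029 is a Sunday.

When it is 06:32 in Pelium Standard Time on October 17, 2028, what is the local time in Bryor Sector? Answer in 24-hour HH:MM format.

Daylight saving runs 23 October 2028 – 11 March 2029; October 17, 2028 is outside that window, so Pelium Standard Time is on standard time at UTC+07:00.
06:32 Pelium Standard Time − 7h = 23:32 UTC (rolling into the previous day, 16 October 2028).
1 October 2028 is a Sunday, so the first Sunday is October 1.
1 April 2029 is a Sunday, so the first Saturday is April 7 and the third is April 21.
At the standard offset (UTC+09:00), 23:32 UTC + 9h = 08:32 Bryor Sector standard time (rolling into the next day, 17 October 2028).
Daylight saving runs 1 October 2028 – 21 April 2029; the standard-time date in Bryor Sector, October 17, 2028, is inside that window, so Bryor Sector is at UTC+10:00.
23:32 UTC + 10h = 09:32 Bryor Sector (rolling into the next day, 17 October 2028).

09:32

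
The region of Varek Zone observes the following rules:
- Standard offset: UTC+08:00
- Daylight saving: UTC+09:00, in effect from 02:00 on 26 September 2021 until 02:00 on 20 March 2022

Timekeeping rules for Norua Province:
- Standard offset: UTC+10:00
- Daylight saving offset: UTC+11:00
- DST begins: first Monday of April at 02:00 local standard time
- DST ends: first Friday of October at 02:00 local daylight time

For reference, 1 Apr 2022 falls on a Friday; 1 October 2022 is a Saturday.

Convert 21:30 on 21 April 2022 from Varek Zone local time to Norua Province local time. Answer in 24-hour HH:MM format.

00:30

Daylight saving runs 26 September 2021 – 20 March 2022; 21 April 2022 is outside that window, so Varek Zone is on standard time at UTC+08:00.
21:30 Varek Zone − 8h = 13:30 UTC.
1 April 2022 is a Friday, so the first Monday is April 4.
1 October 2022 is a Saturday, so the first Friday is October 7.
At the standard offset (UTC+10:00), 13:30 UTC + 10h = 23:30 Norua Province standard time.
Daylight saving runs 4 April – 7 October; the standard-time date in Norua Province, 21 April 2022, is inside that window, so Norua Province is at UTC+11:00.
13:30 UTC + 11h = 00:30 Norua Province (rolling into the next day, 22 April 2022).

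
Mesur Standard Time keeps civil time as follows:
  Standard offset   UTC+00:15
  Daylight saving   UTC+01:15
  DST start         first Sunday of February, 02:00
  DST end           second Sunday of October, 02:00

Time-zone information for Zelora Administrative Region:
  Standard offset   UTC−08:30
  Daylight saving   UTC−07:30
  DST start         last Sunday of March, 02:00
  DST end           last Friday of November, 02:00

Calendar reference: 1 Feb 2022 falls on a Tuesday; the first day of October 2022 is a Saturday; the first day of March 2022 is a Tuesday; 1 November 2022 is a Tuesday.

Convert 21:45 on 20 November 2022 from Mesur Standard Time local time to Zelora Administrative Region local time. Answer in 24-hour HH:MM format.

14:00

1 February 2022 is a Tuesday, so the first Sunday is February 6.
1 October 2022 is a Saturday, so the first Sunday is October 2 and the second is October 9.
20 November 2022 is outside the daylight-saving period (6 February – 9 October), so Mesur Standard Time is on standard time, UTC+00:15.
21:45 Mesur Standard Time − 0h15m = 21:30 UTC.
1 March 2022 is a Tuesday, so Sundays fall on 6, 13, 20, 27; the last is March 27.
1 November 2022 is a Tuesday, so Fridays fall on 4, 11, 18, 25; the last is November 25.
At the standard offset (UTC−08:30), 21:30 UTC − 8h30m = 13:00 Zelora Administrative Region standard time.
Daylight saving runs 27 March – 25 November; the standard-time date in Zelora Administrative Region, 20 November 2022, is inside that window, so Zelora Administrative Region is at UTC−07:30.
21:30 UTC − 7h30m = 14:00 Zelora Administrative Region.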